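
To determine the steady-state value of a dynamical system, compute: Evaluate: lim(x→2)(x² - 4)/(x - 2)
Factor: (x² - 4)=(x-2)(x + 2)
Cancel (x-2): lim(x→2) (x + 2)=4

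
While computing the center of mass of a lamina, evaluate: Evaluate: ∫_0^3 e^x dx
Antiderivative: e^x
Evaluate: (e^3 - 1)

Answer: e^3 - 1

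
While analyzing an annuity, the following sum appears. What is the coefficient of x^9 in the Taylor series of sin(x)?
sin(x)=Σ (-1)^k x^(2k + 1)/(2k + 1)!
For x^9: (-1)^4/9!=1/362880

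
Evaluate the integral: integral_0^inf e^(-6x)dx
integral_0^inf e^(-6x) dx=[-1/6*e^(-6x)]_0^inf
=0 - (-1/6)=1/6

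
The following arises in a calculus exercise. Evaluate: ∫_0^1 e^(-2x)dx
Antiderivative: (1/(-2))e^(-2x)
Evaluate: (1/(-2))(e^-2 - 1)

Answer: (e^-2 - 1)/(-2)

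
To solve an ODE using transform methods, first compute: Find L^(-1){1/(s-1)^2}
L^(-1){1/(s-a)^n}=t^(n-1)·e^(at)/(n-1)!
Here a=1, n=2: t^1·e^(t)/1

Answer: t·e^(t)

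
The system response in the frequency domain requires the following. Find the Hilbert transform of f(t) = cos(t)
The Hilbert transform shifts each frequency component by -pi/2.
H{cos(wt)}=sin(wt)
With w=1: H{cos(t)}=sin(t)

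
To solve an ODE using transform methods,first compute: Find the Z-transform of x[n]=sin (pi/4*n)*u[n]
Z{sin(w0 * n) * u[n]}=z * sin(w0)/(z^2-2z * cos(w0)+1)
With w0=pi/4: X(z)=z * sin(pi/4)/(z^2-2z * cos(pi/4)+1)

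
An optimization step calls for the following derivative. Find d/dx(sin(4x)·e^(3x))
Product rule: (fg)' = f'g+fg'
f = sin(4x), f' = 4·cos(4x)
g = e^(3x), g' = 3·e^(3x)

Answer: 4·cos(4x)·e^(3x)+3·sin(4x)·e^(3x)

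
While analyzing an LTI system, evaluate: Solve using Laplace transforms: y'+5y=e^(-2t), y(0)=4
Take L: sY - 4+5Y = 1/(s+2)
Y(s+5) = 1/(s+2)+4
Y = 1/((s+2)(s+5))+4/(s+5)
Partial fractions: 1/((s+2)(s+5)) = (1/3)/(s+2) - (1/3)/(s+5)
So Y = (1/3)/(s+2)+(11/3)/(s+5)
Inverse Laplace transform (L^(-1){1/(s+2)} = e^(-2t), L^(-1){1/(s+5)} = e^(-5t)):

Answer: y(t) = (1/3)·e^(-2t)+(11/3)·e^(-5t)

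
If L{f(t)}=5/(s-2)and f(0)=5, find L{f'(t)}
L{f'(t)}=s·F(s) - f(0)=5s/(s-2)-5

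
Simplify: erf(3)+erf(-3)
erf is odd: erf(-3)=-erf(3)
erf(3) + erf(-3)=erf(3) - erf(3)=0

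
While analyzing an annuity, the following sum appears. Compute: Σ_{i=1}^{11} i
Using formula: Σ i^1=n(n + 1)/2=11·12/2=66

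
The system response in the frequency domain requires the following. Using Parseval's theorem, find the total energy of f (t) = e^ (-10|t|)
Parseval's theorem: E=integral |f(t)|^2 dt=(1/2pi) integral |F(omega)|^2 domega
E=integral_{-inf}^{inf} e^(-20|t|) dt=2 * integral_0^inf e^(-20t) dt=2/(2 * 10)=1/10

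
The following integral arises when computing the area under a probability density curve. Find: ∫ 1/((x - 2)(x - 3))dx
Partial fractions: 1/((x-2)(x-3))=A/(x-2)+B/(x-3)
A=-1, B=1
∫ [-1· 1/(x-2)+1· 1/(x-3)] dx
=(1)[ln|x-3| - ln|x-2|]+C

Answer: ln|(x-3)/(x-2)|+C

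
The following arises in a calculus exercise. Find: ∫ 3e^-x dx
Since d/dx[e^-x] = - e^-x, we get -3e^-x + C

Answer: -3e^-x + C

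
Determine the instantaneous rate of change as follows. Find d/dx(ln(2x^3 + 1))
Chain rule: d/dx[ln(u)] = u'/u where u = 2x^3 + 1
u' = 6x^2

Answer: (6x^2)/(2x^3 + 1)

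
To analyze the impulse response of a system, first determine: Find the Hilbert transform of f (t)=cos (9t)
The Hilbert transform shifts each frequency component by -pi/2.
H{cos(wt)} = sin(wt)
With w = 9: H{cos(9t)} = sin(9t)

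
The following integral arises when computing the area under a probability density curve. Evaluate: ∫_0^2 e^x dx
Antiderivative: e^x
Evaluate: (e^2 - 1)

Answer: e^2 - 1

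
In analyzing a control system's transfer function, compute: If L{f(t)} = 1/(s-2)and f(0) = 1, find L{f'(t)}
L{f'(t)}=s·F(s) - f(0)=s/(s-2)-1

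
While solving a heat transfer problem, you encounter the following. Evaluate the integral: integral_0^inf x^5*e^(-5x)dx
This is a Gamma integral. Substitute u = 5x (du = 5 dx):
integral_0^inf x^5 * e^(-5x) dx = (1/5^6) integral_0^inf u^5 * e^(-u) du
= Gamma(6)/5^6 = 5!/5^6 = 120/15625

Answer: 24/3125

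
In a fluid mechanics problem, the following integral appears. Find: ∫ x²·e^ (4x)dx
Integration by parts twice:
First: u = x², dv = e^(4x) dx => x²e^(4x)/4 - (2/4)∫ xe^(4x) dx
Second (∫ xe^(4x) dx): xe^(4x)/4 - e^(4x)/16
Combining: e^(4x)(x²/4 - 2x/16 + 2/64) + C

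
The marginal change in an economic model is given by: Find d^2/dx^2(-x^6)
Apply power rule 2 times:
d^1: -6x^5
d^2: -30x^4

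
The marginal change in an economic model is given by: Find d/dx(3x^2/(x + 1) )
Quotient rule: (f/g)' = (f'g - fg')/g²
f = 3x^2, f' = 6x
g = x + 1, g' = 1

Answer: (6x·(x + 1) - 3x^2)/(x + 1)²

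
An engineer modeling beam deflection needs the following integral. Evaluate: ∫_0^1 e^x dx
Antiderivative: e^x
Evaluate: (e^1-1)

Answer: e^1-1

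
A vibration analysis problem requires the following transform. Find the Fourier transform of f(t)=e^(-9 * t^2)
The Fourier transform of a Gaussian e^(-a*t^2) is sqrt(pi/a)*e^(-omega^2/(4a)).
With a = 9: F(omega) = sqrt(pi)/3*e^(-omega^2/36)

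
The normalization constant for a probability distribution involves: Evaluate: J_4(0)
J_n(0)=0 for all n > 0 (Bessel function of first kind)
J_4(0)=0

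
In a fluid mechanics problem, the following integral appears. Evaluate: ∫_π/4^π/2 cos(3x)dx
Antiderivative: sin(3x)/3
Evaluate at bounds: [sin(3·π/2)/3] - [sin(3·π/4)/3]
=((-1) - (√2/2))/3=-1/3 - √2/6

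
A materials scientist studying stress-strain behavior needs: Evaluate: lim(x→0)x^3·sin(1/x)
Squeeze theorem: -|x^3| ≤ x^3·sin(1/x) ≤ |x^3|
Since x^3 → 0 as x → 0, by squeeze theorem the limit is 0

Answer: 0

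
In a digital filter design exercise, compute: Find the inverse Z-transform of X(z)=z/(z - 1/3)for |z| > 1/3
Standard pair: z/(z-a) <-> a^n * u[n] for causal signals
With a=1/3: x[n]=(1/3)^n * u[n]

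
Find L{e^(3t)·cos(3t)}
First shifting: L{e^(at)f(t)} = F(s-a)
L{cos(3t)} = s/(s²+9)
Shift: (s-3)/((s-3)²+9)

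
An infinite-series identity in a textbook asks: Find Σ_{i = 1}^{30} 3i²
=3·n(n+1)(2n+1)/6=3·30·31·61/6=28365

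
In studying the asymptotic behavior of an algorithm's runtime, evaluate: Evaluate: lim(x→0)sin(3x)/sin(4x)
sin(u) ≈ u for small u:
sin(3x)/sin(4x) ≈ 3x/(4x)=3/4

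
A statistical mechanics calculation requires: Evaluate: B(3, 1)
B(x,y)=Γ(x)Γ(y)/Γ(x+y)=(x-1)!(y-1)!/(x+y-1)!
B(3,1)=2!·0!/3!=1/3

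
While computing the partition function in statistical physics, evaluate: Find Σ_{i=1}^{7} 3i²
=3·n(n + 1)(2n + 1)/6=3·7·8·15/6=420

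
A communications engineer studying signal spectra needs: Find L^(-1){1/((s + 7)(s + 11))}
Partial fractions: 1/((s+7)(s+11))=A/(s+7)+B/(s+11)
Cover-up: A=1/(s+11)|_{s=-7}=1/4; B=1/(s+7)|_{s=-11}=-1/4
L^(-1)=(1/4)e^(-7t) - (1/4)e^(-11t)

Answer: (1/4)(e^(-7t) - e^(-11t))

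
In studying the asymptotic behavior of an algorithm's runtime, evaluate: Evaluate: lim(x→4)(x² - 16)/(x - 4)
Factor: (x² - 16)=(x-4)(x+4)
Cancel (x-4): lim(x→4) (x+4)=8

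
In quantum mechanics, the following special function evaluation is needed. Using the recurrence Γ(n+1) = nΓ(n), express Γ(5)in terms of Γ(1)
Γ(5)=4Γ(4)=4·3Γ(3)=...=4!·Γ(1)=24·Γ(1)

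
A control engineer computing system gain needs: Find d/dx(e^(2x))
Chain rule: d/dx[e^u]=e^u · u' where u=2x
u'=2

Answer: 2·e^(2x)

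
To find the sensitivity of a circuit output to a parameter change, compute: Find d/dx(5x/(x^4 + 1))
Quotient rule: (f/g)'=(f'g - fg')/g²
f=5x, f'=5
g=x^4+1, g'=4x^3

Answer: (5·(x^4+1)-20x^4)/(x^4+1)²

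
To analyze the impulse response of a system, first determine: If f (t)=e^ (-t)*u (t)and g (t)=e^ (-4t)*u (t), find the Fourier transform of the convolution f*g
By the convolution theorem: F{f * g}=F(omega) * G(omega)
F(omega)=1/(1 + j * omega), G(omega)=1/(4 + j * omega)
F{f * g}=1/((1 + j * omega)(4 + j * omega))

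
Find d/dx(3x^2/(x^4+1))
Quotient rule: (f/g)' = (f'g - fg')/g²
f = 3x^2, f' = 6x
g = x^4 + 1, g' = 4x^3

Answer: (6x·(x^4 + 1) - 12x^5)/(x^4 + 1)²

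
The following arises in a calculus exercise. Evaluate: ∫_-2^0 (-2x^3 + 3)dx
Step 1: Find antiderivative F(x)=(-1/2)x^4+3x
Step 2: F(0) - F(-2)=0 - (-14)=14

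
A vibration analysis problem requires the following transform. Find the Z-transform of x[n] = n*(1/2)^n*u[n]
Using the property Z{n * a^n * u[n]} = az/(z-a)^2
With a = 1/2: X(z) = (1/2)z/(z - 1/2)^2, |z| > 1/2

Answer: (1/2)z/(z - 1/2)^2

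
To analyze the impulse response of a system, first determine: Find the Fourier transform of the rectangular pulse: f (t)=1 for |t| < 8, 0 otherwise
F(omega)=integral from -8 to 8 of e^(-j*omega*t) dt
=2*sin(8*omega)/omega=16*sinc(8*omega/pi)

Answer: 2*sin(8*omega)/omega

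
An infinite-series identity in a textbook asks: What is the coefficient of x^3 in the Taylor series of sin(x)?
sin(x)=Σ (-1)^k x^(2k+1)/(2k+1)!
For x^3: (-1)^1/3!=-1/6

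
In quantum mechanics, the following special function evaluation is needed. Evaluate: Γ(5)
Γ(n)=(n-1)! for positive integers
Γ(5)=4!=24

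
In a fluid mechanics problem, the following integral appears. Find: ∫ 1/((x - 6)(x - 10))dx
Partial fractions: 1/((x-6)(x-10)) = A/(x-6)+B/(x-10)
A = -1/4, B = 1/4
∫ [-1/4· 1/(x-6)+1/4· 1/(x-10)] dx
= (1/4)[ln|x-10| - ln|x-6|]+C

Answer: (1/4)·ln|(x-10)/(x-6)|+C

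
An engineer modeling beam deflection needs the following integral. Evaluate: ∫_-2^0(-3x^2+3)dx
Step 1: Find antiderivative F(x)=-x^3 + 3x
Step 2: F(0) - F(-2)=0 - (2)=-2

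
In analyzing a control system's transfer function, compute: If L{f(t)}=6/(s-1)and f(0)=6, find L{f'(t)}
L{f'(t)} = s·F(s) - f(0) = 6s/(s-1)-6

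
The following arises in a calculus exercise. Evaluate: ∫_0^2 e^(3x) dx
Antiderivative: (1/3)e^(3x)
Evaluate: (1/3)(e^6-1)

Answer: (e^6-1)/3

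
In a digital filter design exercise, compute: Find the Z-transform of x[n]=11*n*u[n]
Z{n * u[n]}=z/(z-1)^2
By linearity: Z{11 * n * u[n]}=11z/(z-1)^2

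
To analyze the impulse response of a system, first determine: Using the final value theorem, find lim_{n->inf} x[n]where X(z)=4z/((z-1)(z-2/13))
Final value theorem: lim x[n] = lim_{z->1} (z-1) * X(z)
(z-1) * X(z) = 4z/(z-2/13)
As z->1: 4/(1-2/13) = 4/(11/13) = 52/11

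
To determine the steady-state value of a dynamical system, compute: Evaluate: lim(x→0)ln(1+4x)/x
L'Hôpital (0/0): lim 4/(1 + 4x) / 1 = 4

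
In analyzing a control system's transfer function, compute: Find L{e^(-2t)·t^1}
First shifting: L{e^(at)f(t)} = F(s-a)
L{t^1} = 1/s^2
Shift s → s+2: 1/(s+2)^2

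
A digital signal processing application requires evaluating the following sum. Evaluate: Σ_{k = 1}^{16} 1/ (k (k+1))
Partial fractions: 1/(k(k + 1)) = 1/k - 1/(k + 1)
Telescoping sum: 1(1 - 1/17) = 1·16/17

Answer: 16/17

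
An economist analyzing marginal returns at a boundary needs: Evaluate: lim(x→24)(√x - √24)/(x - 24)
Multiply by conjugate (√x+√24)/(√x+√24):
=(x - 24)/((x - 24)(√x+√24))=1/(√x+√24)
As x → 24: 1/(2√24)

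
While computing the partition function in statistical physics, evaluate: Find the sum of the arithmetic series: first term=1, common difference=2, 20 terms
Last term: a_n=1 + (20 - 1)·2=39
Sum=n(a_1 + a_n)/2=20(1 + 39)/2=400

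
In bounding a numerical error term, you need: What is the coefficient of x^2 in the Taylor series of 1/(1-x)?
1/(1-x)=Σ x^n for |x|<1
All coefficients are 1

Answer: 1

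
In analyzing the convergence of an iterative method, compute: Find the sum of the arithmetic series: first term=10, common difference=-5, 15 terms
Last term: a_n = 10+(15-1)·-5 = -60
Sum = n(a_1+a_n)/2 = 15(10+(-60))/2 = -375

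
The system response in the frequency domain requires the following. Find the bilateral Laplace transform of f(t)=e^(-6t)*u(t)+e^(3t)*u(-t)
For e^(-6t) * u(t): L = 1/(s+6), Re(s) > -6
For e^(3t) * u(-t): L = -1/(s-3), Re(s) < 3
Combined: F(s) = 1/(s+6)-1/(s-3), -6 < Re(s) < 3

Answer: 1/(s+6)-1/(s-3), ROC: -6 < Re(s) < 3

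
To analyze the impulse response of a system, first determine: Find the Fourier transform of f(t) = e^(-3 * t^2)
The Fourier transform of a Gaussian e^(-a*t^2) is sqrt(pi/a)*e^(-omega^2/(4a)).
With a=3: F(omega)=sqrt(pi/3)*e^(-omega^2/12)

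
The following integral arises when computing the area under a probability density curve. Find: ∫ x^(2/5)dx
Power rule: ∫ x^(2/5) dx = x^(7/5)/(7/5)+C

Answer: (5/7)·x^(7/5)+C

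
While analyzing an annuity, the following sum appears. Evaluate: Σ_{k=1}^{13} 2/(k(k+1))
Partial fractions: 2/(k(k+1)) = 2/k - 2/(k+1)
Telescoping sum: 2(1-1/14) = 2·13/14

Answer: 13/7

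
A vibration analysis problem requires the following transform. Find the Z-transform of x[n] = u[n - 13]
Using the time-shift property: Z{u[n-13]} = z^(-13) * z/(z-1)
= z^(-12)/(z-1)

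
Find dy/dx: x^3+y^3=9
Differentiate: 3x^2 + 3y^2·(dy/dx)=0
dy/dx=-3x^2/(3y^2)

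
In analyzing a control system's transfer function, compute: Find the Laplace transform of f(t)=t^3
L{t^n}=n!/s^(n+1)
L{t^3}=3!/s^4=6/s^4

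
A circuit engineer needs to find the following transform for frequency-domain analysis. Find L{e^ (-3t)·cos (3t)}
First shifting: L{e^(at)f(t)}=F(s-a)
L{cos(3t)}=s/(s²+9)
Shift: (s+3)/((s+3)²+9)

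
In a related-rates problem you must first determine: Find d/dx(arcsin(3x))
d/dx[arcsin(u)]=u'/√(1-u²), u=3x, u'=3

Answer: 3/√(1 - 9x²)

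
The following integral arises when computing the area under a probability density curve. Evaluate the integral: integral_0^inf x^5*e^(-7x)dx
This is a Gamma integral. Substitute u=7x (du=7 dx):
integral_0^inf x^5 * e^(-7x) dx=(1/7^6) integral_0^inf u^5 * e^(-u) du
=Gamma(6)/7^6=5!/7^6=120/117649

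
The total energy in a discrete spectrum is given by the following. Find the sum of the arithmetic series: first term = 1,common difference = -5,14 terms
Last term: a_n = 1+(14-1)·-5 = -64
Sum = n(a_1+a_n)/2 = 14(1+(-64))/2 = -441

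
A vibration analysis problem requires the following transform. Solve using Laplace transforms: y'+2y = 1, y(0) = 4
Take L of both sides: sY(s)-4+2Y(s) = 1/s
Y(s)(s+2) = 1/s+4
Y(s) = 1/(s(s+2))+4/(s+2)
Partial fractions: 1/(s(s+2)) = (1/2)/s - (1/2)/(s+2)
So Y(s) = (1/2)/s+(7/2)/(s+2)
Inverse transform (L^(-1){1/s} = 1, L^(-1){1/(s+2)} = e^(-2t)):

Answer: y(t) = 1/2+(7/2)·e^(-2t)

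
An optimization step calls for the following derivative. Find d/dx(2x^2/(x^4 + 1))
Quotient rule: (f/g)' = (f'g - fg')/g²
f = 2x^2, f' = 4x
g = x^4+1, g' = 4x^3

Answer: (4x·(x^4+1)-8x^5)/(x^4+1)²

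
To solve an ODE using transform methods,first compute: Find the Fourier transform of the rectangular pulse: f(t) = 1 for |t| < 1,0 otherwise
F(omega) = integral from -1 to 1 of e^(-j*omega*t) dt
= 2*sin(1*omega)/omega = 2*sinc(1*omega/pi)

Answer: 2*sin(1*omega)/omega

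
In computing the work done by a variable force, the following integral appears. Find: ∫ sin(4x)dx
Using substitution u=4x: ∫ sin(u) du/4=-cos(u)/4 + C

Answer: (-1/4)cos(4x) + C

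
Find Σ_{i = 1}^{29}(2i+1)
= 2·Σ i + 1·29 = 2·435 + 29 = 899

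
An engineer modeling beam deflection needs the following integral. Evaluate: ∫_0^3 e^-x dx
Antiderivative: -e^-x
Evaluate: -(e^-3-1)

Answer: (e^-3-1)/(-1)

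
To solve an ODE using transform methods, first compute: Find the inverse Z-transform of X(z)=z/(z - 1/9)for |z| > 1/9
Standard pair: z/(z-a) <-> a^n*u[n] for causal signals
With a=1/9: x[n]=(1/9)^n*u[n]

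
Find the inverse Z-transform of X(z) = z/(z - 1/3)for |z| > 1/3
Standard pair: z/(z-a) <-> a^n*u[n] for causal signals
With a=1/3: x[n]=(1/3)^n*u[n]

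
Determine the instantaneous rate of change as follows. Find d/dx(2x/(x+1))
Quotient rule: (f/g)'=(f'g - fg')/g²
f=2x, f'=2
g=x+1, g'=1

Answer: (2·(x+1)-2x)/(x+1)²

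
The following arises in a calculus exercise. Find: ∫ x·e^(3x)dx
Integration by parts: u=x, dv=e^(3x) dx
du=dx, v=e^(3x)/3
=x·e^(3x)/3 - ∫ e^(3x)/3 dx
=x·e^(3x)/3 - e^(3x)/9+C

Answer: e^(3x)(x/3-1/9)+C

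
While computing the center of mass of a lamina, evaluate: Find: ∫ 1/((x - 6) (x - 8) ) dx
Partial fractions: 1/((x-6)(x-8)) = A/(x-6) + B/(x-8)
A = -1/2, B = 1/2
∫ [-1/2· 1/(x-6) + 1/2· 1/(x-8)] dx
= (1/2)[ln|x-8| - ln|x-6|] + C

Answer: (1/2)·ln|(x-8)/(x-6)| + C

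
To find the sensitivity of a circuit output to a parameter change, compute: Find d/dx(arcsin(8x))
d/dx[arcsin(u)] = u'/√(1-u²), u = 8x, u' = 8

Answer: 8/√(1 - 64x²)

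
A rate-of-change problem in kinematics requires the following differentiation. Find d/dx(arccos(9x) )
d/dx[arccos(u)]=-u'/√(1-u²), u=9x, u'=9

Answer: -9/√(1 - 81x²)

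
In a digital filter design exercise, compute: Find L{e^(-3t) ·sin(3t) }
First shifting: L{e^(at)f(t)}=F(s-a)
L{sin(3t)}=3/(s²+9)
Shift: 3/((s+3)²+9)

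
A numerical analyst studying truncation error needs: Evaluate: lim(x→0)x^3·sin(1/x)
Squeeze theorem: -|x^3| ≤ x^3·sin(1/x) ≤ |x^3|
Since x^3 → 0 as x → 0, by squeeze theorem the limit is 0

Answer: 0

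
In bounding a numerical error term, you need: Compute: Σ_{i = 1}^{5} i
Using formula: Σ i^1=n(n + 1)/2=5·6/2=15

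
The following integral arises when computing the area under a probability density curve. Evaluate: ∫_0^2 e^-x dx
Antiderivative: -e^-x
Evaluate: -(e^-2 - 1)

Answer: (e^-2 - 1)/(-1)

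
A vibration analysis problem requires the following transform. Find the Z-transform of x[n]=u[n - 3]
Using the time-shift property: Z{u[n-3]} = z^(-3)*z/(z-1)
= z^(-2)/(z-1)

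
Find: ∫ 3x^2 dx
Using power rule: ∫ 3x^2 dx = 3/3 x^3+C = x^3+C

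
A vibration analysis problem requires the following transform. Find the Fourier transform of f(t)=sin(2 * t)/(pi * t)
sin(W*t)/(pi*t) = (W/pi)*sinc(W*t/pi) is the impulse response of the ideal low-pass filter with cutoff W (here W = 2).
Its Fourier transform is a rectangular function:
F(omega) = 1 for |omega| < 2, 0 otherwise

Answer: rect(omega/4) [i.e., 1 for |omega| < 2, 0 otherwise]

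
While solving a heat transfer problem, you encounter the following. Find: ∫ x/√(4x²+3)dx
Let u = 4x² + 3, du = 8x dx
∫ (1/8)·u^(-1/2) du = √u/4 + C

Answer: √(4x² + 3)/4 + C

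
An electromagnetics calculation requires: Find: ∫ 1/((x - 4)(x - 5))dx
Partial fractions: 1/((x-4)(x-5)) = A/(x-4) + B/(x-5)
A = -1, B = 1
∫ [-1· 1/(x-4) + 1· 1/(x-5)] dx
= (1)[ln|x-5| - ln|x-4|] + C

Answer: ln|(x-5)/(x-4)| + C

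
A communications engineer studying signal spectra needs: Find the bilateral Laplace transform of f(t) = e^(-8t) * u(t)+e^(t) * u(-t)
For e^(-8t)*u(t): L = 1/(s+8), Re(s) > -8
For e^(t)*u(-t): L = -1/(s-1), Re(s) < 1
Combined: F(s) = 1/(s+8)-1/(s-1), -8 < Re(s) < 1

Answer: 1/(s+8)-1/(s-1), ROC: -8 < Re(s) < 1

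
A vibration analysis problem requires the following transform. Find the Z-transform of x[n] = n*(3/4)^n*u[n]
Using the property Z{n * a^n * u[n]} = az/(z-a)^2
With a = 3/4: X(z) = (3/4)z/(z - 3/4)^2, |z| > 3/4

Answer: (3/4)z/(z - 3/4)^2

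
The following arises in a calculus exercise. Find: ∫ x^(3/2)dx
Power rule: ∫ x^(3/2) dx = x^(5/2)/(5/2)+C

Answer: (2/5)·x^(5/2)+C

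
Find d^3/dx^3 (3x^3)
Apply power rule 3 times:
d^1: 9x^2
d^2: 18x
d^3: 18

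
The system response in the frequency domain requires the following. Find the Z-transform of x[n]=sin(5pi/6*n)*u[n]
Z{sin(w0 * n) * u[n]} = z * sin(w0)/(z^2-2z * cos(w0)+1)
With w0 = 5pi/6: X(z) = z * sin(5pi/6)/(z^2-2z * cos(5pi/6)+1)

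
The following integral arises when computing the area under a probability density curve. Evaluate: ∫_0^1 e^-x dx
Antiderivative: -e^-x
Evaluate: -(e^-1 - 1)

Answer: (e^-1 - 1)/(-1)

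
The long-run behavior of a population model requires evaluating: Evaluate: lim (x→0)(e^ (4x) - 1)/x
L'Hôpital (0/0): lim 4e^(4x)/1=4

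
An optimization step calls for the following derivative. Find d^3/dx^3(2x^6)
Apply power rule 3 times:
d^1: 12x^5
d^2: 60x^4
d^3: 240x^3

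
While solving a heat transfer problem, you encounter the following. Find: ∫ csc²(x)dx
Since d/dx[-cot(x)] = csc²(x), integral = -cot(x)+C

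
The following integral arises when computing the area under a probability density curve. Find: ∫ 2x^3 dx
Using power rule: ∫ 2x^3 dx = 2/4 x^4+C = (1/2)x^4+C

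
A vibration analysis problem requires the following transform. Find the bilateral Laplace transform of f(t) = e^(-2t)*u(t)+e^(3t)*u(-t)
For e^(-2t) * u(t): L=1/(s+2), Re(s) > -2
For e^(3t) * u(-t): L=-1/(s-3), Re(s) < 3
Combined: F(s)=1/(s+2)-1/(s-3), -2 < Re(s) < 3

Answer: 1/(s+2)-1/(s-3), ROC: -2 < Re(s) < 3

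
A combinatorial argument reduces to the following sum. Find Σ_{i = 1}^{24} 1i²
=1·n(n+1)(2n+1)/6=1·24·25·49/6=4900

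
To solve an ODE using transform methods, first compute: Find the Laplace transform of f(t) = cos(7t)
L{cos(wt)} = s/(s² + w²)
L{cos(7t)} = s/(s² + 49)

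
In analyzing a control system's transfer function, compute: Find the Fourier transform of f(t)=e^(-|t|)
Using the standard pair: F{e^(-a|t|)} = 2a/(a^2 + omega^2)
With a = 1: F(omega) = 2/(1 + omega^2)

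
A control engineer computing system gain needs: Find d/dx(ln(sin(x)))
Chain rule: d/dx[ln(u)]=u'/u where u=sin(x)
u'=cos(x)

Answer: (cos(x))/(sin(x))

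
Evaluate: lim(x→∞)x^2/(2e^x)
Apply L'Hôpital 2 times (∞/∞ each time):
Eventually get 2!/(2e^x) → 0

Answer: 0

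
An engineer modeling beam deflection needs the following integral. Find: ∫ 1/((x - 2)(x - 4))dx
Partial fractions: 1/((x-2)(x-4))=A/(x-2)+B/(x-4)
A=-1/2, B=1/2
∫ [-1/2· 1/(x-2)+1/2· 1/(x-4)] dx
=(1/2)[ln|x-4| - ln|x-2|]+C

Answer: (1/2)·ln|(x-4)/(x-2)|+C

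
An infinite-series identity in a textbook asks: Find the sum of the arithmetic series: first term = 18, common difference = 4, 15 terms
Last term: a_n = 18+(15-1)·4 = 74
Sum = n(a_1+a_n)/2 = 15(18+74)/2 = 690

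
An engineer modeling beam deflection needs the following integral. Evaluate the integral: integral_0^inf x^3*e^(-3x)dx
This is a Gamma integral. Substitute u = 3x (du = 3 dx):
integral_0^inf x^3 * e^(-3x) dx = (1/3^4) integral_0^inf u^3 * e^(-u) du
= Gamma(4)/3^4 = 3!/3^4 = 6/81

Answer: 2/27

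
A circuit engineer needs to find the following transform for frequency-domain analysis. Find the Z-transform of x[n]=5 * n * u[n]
Z{n*u[n]}=z/(z-1)^2
By linearity: Z{5*n*u[n]}=5z/(z-1)^2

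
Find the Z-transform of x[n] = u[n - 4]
Using the time-shift property: Z{u[n-4]} = z^(-4) * z/(z-1)
= z^(-3)/(z-1)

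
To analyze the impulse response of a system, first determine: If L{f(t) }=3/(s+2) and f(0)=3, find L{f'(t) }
L{f'(t)} = s·F(s) - f(0) = 3s/(s + 2) - 3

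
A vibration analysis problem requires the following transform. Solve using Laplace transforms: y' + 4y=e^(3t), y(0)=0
Take L: sY - 0 + 4Y = 1/(s-3)
Y(s + 4) = 1/(s-3) + 0
Y = 1/((s-3)(s + 4)) + 0/(s + 4)
Partial fractions: 1/((s-3)(s + 4)) = (1/7)/(s-3) - (1/7)/(s + 4)
So Y = (1/7)/(s-3) - (1/7)/(s + 4)
Inverse Laplace transform (L^(-1){1/(s-3)} = e^(3t), L^(-1){1/(s + 4)} = e^(-4t)):

Answer: y(t) = (1/7)·e^(3t) - (1/7)·e^(-4t)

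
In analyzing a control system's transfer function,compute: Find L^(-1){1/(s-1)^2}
L^(-1){1/(s-a)^n} = t^(n-1)·e^(at)/(n-1)!
Here a = 1, n = 2: t^1·e^(t)/1

Answer: t·e^(t)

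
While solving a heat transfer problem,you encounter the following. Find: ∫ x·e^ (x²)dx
Let u = x², du = 2x dx
∫ (1/2)e^u du = e^u/2+C

Answer: e^(x²)/2+C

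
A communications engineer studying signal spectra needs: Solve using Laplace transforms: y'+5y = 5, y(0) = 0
Take L of both sides: sY(s)-0+5Y(s) = 5/s
Y(s)(s+5) = 5/s+0
Y(s) = 5/(s(s+5))+0/(s+5)
Partial fractions: 5/(s(s+5)) = 1/s - 1/(s+5)
So Y(s) = 1/s - 1/(s+5)
Inverse transform (L^(-1){1/s} = 1, L^(-1){1/(s+5)} = e^(-5t)):

Answer: y(t) = 1 - e^(-5t)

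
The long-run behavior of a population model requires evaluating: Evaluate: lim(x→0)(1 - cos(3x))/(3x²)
Using 1-cos(u) ≈ u²/2 for small u:
(1-cos(3x)) ≈ (3x)²/2=9x²/2
So limit=9/(2·3)=3/2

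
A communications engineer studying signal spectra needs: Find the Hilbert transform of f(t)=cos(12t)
The Hilbert transform shifts each frequency component by -pi/2.
H{cos(wt)} = sin(wt)
With w = 12: H{cos(12t)} = sin(12t)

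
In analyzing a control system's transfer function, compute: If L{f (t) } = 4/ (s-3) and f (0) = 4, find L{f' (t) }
L{f'(t)} = s·F(s) - f(0) = 4s/(s-3)-4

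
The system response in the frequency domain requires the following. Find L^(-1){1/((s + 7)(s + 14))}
Partial fractions: 1/((s+7)(s+14)) = A/(s+7)+B/(s+14)
Cover-up: A = 1/(s+14)|_{s = -7} = 1/7; B = 1/(s+7)|_{s = -14} = -1/7
L^(-1) = (1/7)e^(-7t) - (1/7)e^(-14t)

Answer: (1/7)(e^(-7t) - e^(-14t))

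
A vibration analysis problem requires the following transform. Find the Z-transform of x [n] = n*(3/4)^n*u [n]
Using the property Z{n*a^n*u[n]} = az/(z-a)^2
With a = 3/4: X(z) = (3/4)z/(z - 3/4)^2, |z| > 3/4

Answer: (3/4)z/(z - 3/4)^2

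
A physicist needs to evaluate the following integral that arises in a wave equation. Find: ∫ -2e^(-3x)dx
Since d/dx[e^(-3x)]=-3e^(-3x), we get 2/3 e^(-3x) + C

Answer: (2/3)e^(-3x) + C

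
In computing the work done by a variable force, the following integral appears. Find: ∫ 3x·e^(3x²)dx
Let u=3x², du=6x dx
∫ (1/2)e^u du=e^u/2 + C

Answer: e^(3x²)/2 + C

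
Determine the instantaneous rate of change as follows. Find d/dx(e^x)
Chain rule: d/dx[e^u] = e^u · u' where u = x
u' = 1

Answer: 1·e^x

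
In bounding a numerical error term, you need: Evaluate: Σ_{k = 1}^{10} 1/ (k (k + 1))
Partial fractions: 1/(k(k+1)) = 1/k - 1/(k+1)
Telescoping sum: 1(1-1/11) = 1·10/11

Answer: 10/11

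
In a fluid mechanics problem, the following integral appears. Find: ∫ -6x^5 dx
Using power rule: ∫ -6x^5 dx=-6/6 x^6+C=-x^6+C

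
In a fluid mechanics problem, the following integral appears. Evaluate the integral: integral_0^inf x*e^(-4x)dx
This is a Gamma integral. Substitute u=4x (du=4 dx):
integral_0^inf x*e^(-4x) dx=(1/4^2) integral_0^inf u^1*e^(-u) du
=Gamma(2)/4^2=1!/4^2=1/16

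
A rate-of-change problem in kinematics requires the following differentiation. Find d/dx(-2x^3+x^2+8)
Power rule: d/dx(ax^n)=n·a·x^(n-1)
Term by term: -6·x^2 + 2·x

Answer: -6x^2 + 2x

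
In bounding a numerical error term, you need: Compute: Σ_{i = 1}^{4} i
Using formula: Σ i^1 = n(n + 1)/2 = 4·5/2 = 10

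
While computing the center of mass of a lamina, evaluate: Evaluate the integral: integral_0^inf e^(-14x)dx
integral_0^inf e^(-14x) dx=[-1/14 * e^(-14x)]_0^inf
=0 - (-1/14)=1/14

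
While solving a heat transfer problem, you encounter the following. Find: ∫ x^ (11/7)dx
Power rule: ∫ x^(11/7) dx=x^(18/7)/(18/7)+C

Answer: (7/18)·x^(18/7)+C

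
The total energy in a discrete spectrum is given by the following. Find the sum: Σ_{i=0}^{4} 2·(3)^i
Geometric series: S = a(1 - r^n)/(1 - r)
a = 2, r = 3, n = 5
S = 2(1-243)/-2 = 242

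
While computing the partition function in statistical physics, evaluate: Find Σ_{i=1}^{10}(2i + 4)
= 2·Σ i+4·10 = 2·55+40 = 150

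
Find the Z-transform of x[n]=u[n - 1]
Using the time-shift property: Z{u[n-1]}=z^(-1)*z/(z-1)
=z^(0)/(z-1)

Answer: 1/(z-1)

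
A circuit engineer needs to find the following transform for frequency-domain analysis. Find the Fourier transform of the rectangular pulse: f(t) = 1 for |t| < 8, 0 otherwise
F(omega)=integral from -8 to 8 of e^(-j*omega*t) dt
=2*sin(8*omega)/omega=16*sinc(8*omega/pi)

Answer: 2*sin(8*omega)/omega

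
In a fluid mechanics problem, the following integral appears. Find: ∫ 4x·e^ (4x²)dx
Let u=4x², du=8x dx
∫ (1/2)e^u du=e^u/2+C

Answer: e^(4x²)/2+C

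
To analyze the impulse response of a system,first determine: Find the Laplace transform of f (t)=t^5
L{t^n}=n!/s^(n + 1)
L{t^5}=5!/s^6=120/s^6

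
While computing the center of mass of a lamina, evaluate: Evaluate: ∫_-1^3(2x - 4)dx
Step 1: Find antiderivative F(x)=x^2-4x
Step 2: F(3) - F(-1)=-3 - (5)=-8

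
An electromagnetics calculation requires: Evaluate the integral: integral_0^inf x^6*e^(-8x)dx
This is a Gamma integral. Substitute u = 8x (du = 8 dx):
integral_0^inf x^6 * e^(-8x) dx = (1/8^7) integral_0^inf u^6 * e^(-u) du
= Gamma(7)/8^7 = 6!/8^7 = 720/2097152

Answer: 45/131072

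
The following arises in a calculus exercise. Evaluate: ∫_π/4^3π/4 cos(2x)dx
Antiderivative: sin(2x)/2
Evaluate at bounds: [sin(2·3π/4)/2] - [sin(2·π/4)/2]
= ((-1) - (1))/2 = -1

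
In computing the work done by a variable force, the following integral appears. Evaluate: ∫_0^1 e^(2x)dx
Antiderivative: (1/2)e^(2x)
Evaluate: (1/2)(e^2 - 1)

Answer: (e^2 - 1)/2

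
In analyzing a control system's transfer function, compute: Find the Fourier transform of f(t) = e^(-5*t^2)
The Fourier transform of a Gaussian e^(-a*t^2) is sqrt(pi/a)*e^(-omega^2/(4a)).
With a=5: F(omega)=sqrt(pi/5)*e^(-omega^2/20)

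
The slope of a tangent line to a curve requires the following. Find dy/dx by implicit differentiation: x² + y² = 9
Differentiate both sides: 2x + 2y·(dy/dx) = 0
Solve: dy/dx = -2x/(2y) = -x/y

Answer: dy/dx = -x/y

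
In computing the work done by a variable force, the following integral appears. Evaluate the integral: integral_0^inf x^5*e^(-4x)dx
This is a Gamma integral. Substitute u=4x (du=4 dx):
integral_0^inf x^5 * e^(-4x) dx=(1/4^6) integral_0^inf u^5 * e^(-u) du
=Gamma(6)/4^6=5!/4^6=120/4096

Answer: 15/512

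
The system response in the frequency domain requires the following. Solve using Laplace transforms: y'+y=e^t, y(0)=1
Take L: sY - 1 + Y=1/(s-1)
Y(s + 1)=1/(s-1) + 1
Y=1/((s-1)(s + 1)) + 1/(s + 1)
Partial fractions: 1/((s-1)(s + 1))=(1/2)/(s-1) - (1/2)/(s + 1)
So Y=(1/2)/(s-1) + (1/2)/(s + 1)
Inverse Laplace transform (L^(-1){1/(s-1)}=e^t, L^(-1){1/(s + 1)}=e^(-t)):

Answer: y(t)=(1/2)·e^t + (1/2)·e^(-t)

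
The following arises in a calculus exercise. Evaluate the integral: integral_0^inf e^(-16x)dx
integral_0^inf e^(-16x) dx = [-1/16*e^(-16x)]_0^inf
= 0 - (-1/16) = 1/16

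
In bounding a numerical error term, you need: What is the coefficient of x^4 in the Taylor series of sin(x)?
sin(x) has only odd powers. Coefficient of x^4 = 0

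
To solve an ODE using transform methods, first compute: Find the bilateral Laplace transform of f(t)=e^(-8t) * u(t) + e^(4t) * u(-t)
For e^(-8t) * u(t): L=1/(s+8), Re(s) > -8
For e^(4t) * u(-t): L=-1/(s-4), Re(s) < 4
Combined: F(s)=1/(s+8)-1/(s-4), -8 < Re(s) < 4

Answer: 1/(s+8)-1/(s-4), ROC: -8 < Re(s) < 4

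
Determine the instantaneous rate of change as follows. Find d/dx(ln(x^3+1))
Chain rule: d/dx[ln(u)] = u'/u where u = x^3 + 1
u' = 3x^2

Answer: (3x^2)/(x^3 + 1)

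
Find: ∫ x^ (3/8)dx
Power rule: ∫ x^(3/8) dx = x^(11/8)/(11/8)+C

Answer: (8/11)·x^(11/8)+C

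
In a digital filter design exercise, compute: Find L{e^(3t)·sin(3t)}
First shifting: L{e^(at)f(t)}=F(s-a)
L{sin(3t)}=3/(s²+9)
Shift: 3/((s-3)²+9)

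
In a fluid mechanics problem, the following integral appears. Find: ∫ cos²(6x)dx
Using identity cos²(u)=(1+cos(2u))/2:
∫ (1+cos(12x))/2 dx=x/2+sin(12x)/24+C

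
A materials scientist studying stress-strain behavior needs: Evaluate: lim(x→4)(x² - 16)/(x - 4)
Factor: (x² - 16)=(x-4)(x+4)
Cancel (x-4): lim(x→4) (x+4)=8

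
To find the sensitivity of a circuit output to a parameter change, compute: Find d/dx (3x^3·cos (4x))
Product rule: (fg)'=f'g+fg'
f=3x^3, f'=9x^2
g=cos(4x), g'=-4·sin(4x)

Answer: 9x^2·cos(4x)-12x^3·sin(4x)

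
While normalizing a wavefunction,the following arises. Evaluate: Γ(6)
Γ(n) = (n-1)! for positive integers
Γ(6) = 5! = 120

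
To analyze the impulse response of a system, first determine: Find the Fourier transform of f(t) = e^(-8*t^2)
The Fourier transform of a Gaussian e^(-a*t^2) is sqrt(pi/a)*e^(-omega^2/(4a)).
With a = 8: F(omega) = sqrt(pi/8)*e^(-omega^2/32)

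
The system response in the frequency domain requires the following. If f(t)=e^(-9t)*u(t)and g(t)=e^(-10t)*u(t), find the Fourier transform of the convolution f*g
By the convolution theorem: F{f*g}=F(omega)*G(omega)
F(omega)=1/(9 + j*omega), G(omega)=1/(10 + j*omega)
F{f*g}=1/((9 + j*omega)(10 + j*omega))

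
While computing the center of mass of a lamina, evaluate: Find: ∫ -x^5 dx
Using power rule: ∫ -x^5 dx = -1/6 x^6+C = (-1/6)x^6+C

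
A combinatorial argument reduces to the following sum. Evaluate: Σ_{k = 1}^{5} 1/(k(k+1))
Partial fractions: 1/(k(k + 1)) = 1/k - 1/(k + 1)
Telescoping sum: 1(1 - 1/6) = 1·5/6

Answer: 5/6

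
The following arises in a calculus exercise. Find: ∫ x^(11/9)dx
Power rule: ∫ x^(11/9) dx = x^(20/9)/(20/9) + C

Answer: (9/20)·x^(20/9) + C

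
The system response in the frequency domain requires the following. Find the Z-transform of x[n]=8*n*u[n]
Z{n*u[n]} = z/(z-1)^2
By linearity: Z{8*n*u[n]} = 8z/(z-1)^2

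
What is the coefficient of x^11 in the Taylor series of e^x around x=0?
Taylor series of e^x = Σ x^n/n!
Coefficient of x^11 = 1/11! = 1/39916800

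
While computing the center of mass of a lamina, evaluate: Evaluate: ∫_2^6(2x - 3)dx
Step 1: Find antiderivative F(x)=x^2 - 3x
Step 2: F(6) - F(2)=18 - (-2)=20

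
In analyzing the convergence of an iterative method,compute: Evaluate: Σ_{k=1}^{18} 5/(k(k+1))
Partial fractions: 5/(k(k + 1))=5/k - 5/(k + 1)
Telescoping sum: 5(1 - 1/19)=5·18/19

Answer: 90/19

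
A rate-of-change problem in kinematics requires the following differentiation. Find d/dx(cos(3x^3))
Chain rule: d/dx[cos(u)]=-sin(u)·u' where u=3x^3
u'=9x^2

Answer: -9x^2·sin(3x^3)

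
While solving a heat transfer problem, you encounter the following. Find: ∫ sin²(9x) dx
Using identity sin²(u)=(1 - cos(2u))/2:
∫ (1 - cos(18x))/2 dx=x/2 - sin(18x)/36+C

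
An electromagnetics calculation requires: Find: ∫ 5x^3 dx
Using power rule: ∫ 5x^3 dx = 5/4 x^4+C = (5/4)x^4+C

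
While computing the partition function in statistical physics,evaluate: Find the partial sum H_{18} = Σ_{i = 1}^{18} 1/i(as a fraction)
H_18 = 1 + 1/2 + 1/3 + ... + 1/18
= 14274301/4084080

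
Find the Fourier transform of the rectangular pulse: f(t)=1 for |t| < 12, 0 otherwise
F(omega)=integral from -12 to 12 of e^(-j * omega * t) dt
=2 * sin(12 * omega)/omega=24 * sinc(12 * omega/pi)

Answer: 2 * sin(12 * omega)/omega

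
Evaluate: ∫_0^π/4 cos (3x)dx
Antiderivative: sin(3x)/3
Evaluate at bounds: [sin(3·π/4)/3] - [sin(3·0)/3]
=((√2/2) - (0))/3=√2/6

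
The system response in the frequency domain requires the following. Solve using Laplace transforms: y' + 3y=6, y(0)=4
Take L of both sides: sY(s)-4+3Y(s) = 6/s
Y(s)(s+3) = 6/s+4
Y(s) = 6/(s(s+3))+4/(s+3)
Partial fractions: 6/(s(s+3)) = 2/s - 2/(s+3)
So Y(s) = 2/s+2/(s+3)
Inverse transform (L^(-1){1/s} = 1, L^(-1){1/(s+3)} = e^(-3t)):

Answer: y(t) = 2+2·e^(-3t)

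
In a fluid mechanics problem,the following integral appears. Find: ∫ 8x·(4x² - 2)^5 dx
Let u=4x² - 2, du=8x dx
∫ u^5 du=u^6/6 + C

Answer: (4x² - 2)^6/6 + C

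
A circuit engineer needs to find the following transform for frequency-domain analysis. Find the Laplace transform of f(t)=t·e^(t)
L{t·e^(at)}=1/(s-a)²
L{t·e^(t)}=1/(s-1)²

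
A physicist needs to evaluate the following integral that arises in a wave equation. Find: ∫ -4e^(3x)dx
Since d/dx[e^(3x)] = 3e^(3x), we get -4/3 e^(3x)+C

Answer: (-4/3)e^(3x)+C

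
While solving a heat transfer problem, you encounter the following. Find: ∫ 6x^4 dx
Using power rule: ∫ 6x^4 dx=6/5 x^5 + C=(6/5)x^5 + C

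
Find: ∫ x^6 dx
Using power rule: ∫ x^6 dx = 1/7 x^7+C = (1/7)x^7+C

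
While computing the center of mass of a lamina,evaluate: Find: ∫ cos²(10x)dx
Using identity cos²(u) = (1+cos(2u))/2:
∫ (1+cos(20x))/2 dx = x/2+sin(20x)/40+C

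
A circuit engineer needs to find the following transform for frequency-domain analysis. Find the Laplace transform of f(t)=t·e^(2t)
L{t·e^(at)}=1/(s-a)²
L{t·e^(2t)}=1/(s-2)²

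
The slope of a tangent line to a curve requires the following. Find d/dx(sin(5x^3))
Chain rule: d/dx[sin(u)] = cos(u)·u' where u = 5x^3
u' = 15x^2

Answer: 15x^2·cos(5x^3)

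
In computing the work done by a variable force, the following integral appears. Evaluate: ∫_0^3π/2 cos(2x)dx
Antiderivative: sin(2x)/2
Evaluate at bounds: [sin(2·3π/2)/2] - [sin(2·0)/2]
= ((0) - (0))/2 = 0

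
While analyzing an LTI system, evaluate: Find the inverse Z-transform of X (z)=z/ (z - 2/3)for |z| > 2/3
Standard pair: z/(z-a) <-> a^n * u[n] for causal signals
With a=2/3: x[n]=(2/3)^n * u[n]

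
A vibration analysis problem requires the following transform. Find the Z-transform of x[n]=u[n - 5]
Using the time-shift property: Z{u[n-5]}=z^(-5)*z/(z-1)
=z^(-4)/(z-1)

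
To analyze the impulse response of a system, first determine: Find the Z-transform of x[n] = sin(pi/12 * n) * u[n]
Z{sin(w0*n)*u[n]}=z*sin(w0)/(z^2-2z*cos(w0)+1)
With w0=pi/12: X(z)=z*sin(pi/12)/(z^2-2z*cos(pi/12)+1)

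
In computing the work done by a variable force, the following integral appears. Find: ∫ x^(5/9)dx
Power rule: ∫ x^(5/9) dx = x^(14/9)/(14/9)+C

Answer: (9/14)·x^(14/9)+C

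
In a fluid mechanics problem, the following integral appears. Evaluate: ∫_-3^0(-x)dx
Step 1: Find antiderivative F(x) = (-1/2)x^2
Step 2: F(0) - F(-3) = 0 - (-9/2) = 9/2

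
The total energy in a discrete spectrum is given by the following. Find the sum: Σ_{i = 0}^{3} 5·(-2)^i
Geometric series: S=a(1 - r^n)/(1 - r)
a=5, r=-2, n=4
S=5(1 - 16)/3=-25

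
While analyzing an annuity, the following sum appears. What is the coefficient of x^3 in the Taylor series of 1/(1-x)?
1/(1-x) = Σ x^n for |x|<1
All coefficients are 1

Answer: 1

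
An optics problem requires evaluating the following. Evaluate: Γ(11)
Γ(n) = (n-1)! for positive integers
Γ(11) = 10! = 3628800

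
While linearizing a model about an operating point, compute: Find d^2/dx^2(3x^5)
Apply power rule 2 times:
d^1: 15x^4
d^2: 60x^3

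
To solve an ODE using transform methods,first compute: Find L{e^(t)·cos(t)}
First shifting: L{e^(at)f(t)}=F(s-a)
L{cos(t)}=s/(s²+1)
Shift: (s-1)/((s-1)²+1)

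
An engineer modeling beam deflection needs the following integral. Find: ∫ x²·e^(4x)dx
Integration by parts twice:
First: u=x², dv=e^(4x) dx => x²e^(4x)/4 - (2/4)∫ xe^(4x) dx
Second (∫ xe^(4x) dx): xe^(4x)/4 - e^(4x)/16
Combining: e^(4x)(x²/4-2x/16+2/64)+C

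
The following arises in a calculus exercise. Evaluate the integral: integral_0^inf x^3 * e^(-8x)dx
This is a Gamma integral. Substitute u = 8x (du = 8 dx):
integral_0^inf x^3*e^(-8x) dx = (1/8^4) integral_0^inf u^3*e^(-u) du
= Gamma(4)/8^4 = 3!/8^4 = 6/4096

Answer: 3/2048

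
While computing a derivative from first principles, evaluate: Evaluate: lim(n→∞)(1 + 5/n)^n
This is the definition of e^5: lim(1+5/n)^n = e^5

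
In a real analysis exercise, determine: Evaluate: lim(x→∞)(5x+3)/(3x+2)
Divide numerator and denominator by x:
lim (5 + 3/x)/(3 + 2/x)=5/3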